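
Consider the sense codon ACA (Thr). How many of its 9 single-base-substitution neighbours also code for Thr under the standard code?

Position 1: none → 0 synonymous.
Position 2: none → 0 synonymous.
Position 3: ACU, ACC, ACG → 3 synonymous.
Total: 0 + 0 + 3 = 3.

3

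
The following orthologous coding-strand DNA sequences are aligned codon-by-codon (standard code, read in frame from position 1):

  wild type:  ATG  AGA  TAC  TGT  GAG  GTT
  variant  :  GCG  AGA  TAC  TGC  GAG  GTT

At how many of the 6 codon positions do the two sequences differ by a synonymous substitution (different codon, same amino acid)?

Codon 1: ATG Met / GCG Ala — nonsynonymous.
Codon 2: AGA Arg / AGA Arg — identical.
Codon 3: TAC Tyr / TAC Tyr — identical.
Codon 4: TGT Cys / TGC Cys — synonymous.
Codon 5: GAG Glu / GAG Glu — identical.
Codon 6: GTT Val / GTT Val — identical.
Synonymous differences: 1.

1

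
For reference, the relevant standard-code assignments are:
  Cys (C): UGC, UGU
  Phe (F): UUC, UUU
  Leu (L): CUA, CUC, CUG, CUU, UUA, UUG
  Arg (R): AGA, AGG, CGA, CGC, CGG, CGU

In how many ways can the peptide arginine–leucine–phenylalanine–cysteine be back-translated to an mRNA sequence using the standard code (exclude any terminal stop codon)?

Arg: 6 codons.
Leu: 6 codons.
Phe: 2 codons.
Cys: 2 codons.
6 × 6 × 2 × 2 = 144.

144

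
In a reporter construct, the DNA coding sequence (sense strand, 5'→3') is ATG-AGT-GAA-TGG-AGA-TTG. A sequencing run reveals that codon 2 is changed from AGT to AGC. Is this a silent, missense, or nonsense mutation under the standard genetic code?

silent

Position 6 falls in codon 2: AGT → Ser.
After the substitution the codon is AGC → Ser.
Both encode Ser, so the change is synonymous.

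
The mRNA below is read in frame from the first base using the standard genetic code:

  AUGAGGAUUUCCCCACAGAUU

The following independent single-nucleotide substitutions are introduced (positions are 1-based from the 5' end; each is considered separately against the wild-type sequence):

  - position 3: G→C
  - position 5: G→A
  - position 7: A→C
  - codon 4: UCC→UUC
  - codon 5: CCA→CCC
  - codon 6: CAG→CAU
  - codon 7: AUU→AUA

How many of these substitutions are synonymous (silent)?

2

Codon 1: AUG (Met) → AUC (Ile) — missense.
Codon 2: AGG (Arg) → AAG (Lys) — missense.
Codon 3: AUU (Ile) → CUU (Leu) — missense.
Codon 4: UCC (Ser) → UUC (Phe) — missense.
Codon 5: CCA (Pro) → CCC (Pro) — synonymous.
Codon 6: CAG (Gln) → CAU (His) — missense.
Codon 7: AUU (Ile) → AUA (Ile) — synonymous.
Synonymous: 2 of 7.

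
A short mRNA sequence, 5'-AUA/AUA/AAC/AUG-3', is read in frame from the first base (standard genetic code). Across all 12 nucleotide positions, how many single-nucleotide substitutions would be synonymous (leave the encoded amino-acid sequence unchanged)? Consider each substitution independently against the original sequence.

5

Codon 1 (AUA, Ile): 2 synonymous substitutions.
Codon 2 (AUA, Ile): 2 synonymous substitutions.
Codon 3 (AAC, Asn): 1 synonymous substitution.
Codon 4 (AUG, Met): 0 synonymous substitutions.
Total: 2 + 2 + 1 + 0 = 5.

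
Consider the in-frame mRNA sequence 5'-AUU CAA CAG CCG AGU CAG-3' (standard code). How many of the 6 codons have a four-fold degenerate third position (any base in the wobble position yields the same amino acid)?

1

Codon 1 AUU (Ile): third position 3-fold.
Codon 2 CAA (Gln): third position 2-fold.
Codon 3 CAG (Gln): third position 2-fold.
Codon 4 CCG (Pro): third position 4-fold.
Codon 5 AGU (Ser): third position 2-fold.
Codon 6 CAG (Gln): third position 2-fold.
Four-fold degenerate third positions: 1.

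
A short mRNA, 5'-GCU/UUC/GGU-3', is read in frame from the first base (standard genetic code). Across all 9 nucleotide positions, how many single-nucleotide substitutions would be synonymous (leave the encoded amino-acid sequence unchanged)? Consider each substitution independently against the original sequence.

Codon 1 (GCU, Ala): 3 synonymous substitutions.
Codon 2 (UUC, Phe): 1 synonymous substitution.
Codon 3 (GGU, Gly): 3 synonymous substitutions.
Total: 3 + 1 + 3 = 7.

7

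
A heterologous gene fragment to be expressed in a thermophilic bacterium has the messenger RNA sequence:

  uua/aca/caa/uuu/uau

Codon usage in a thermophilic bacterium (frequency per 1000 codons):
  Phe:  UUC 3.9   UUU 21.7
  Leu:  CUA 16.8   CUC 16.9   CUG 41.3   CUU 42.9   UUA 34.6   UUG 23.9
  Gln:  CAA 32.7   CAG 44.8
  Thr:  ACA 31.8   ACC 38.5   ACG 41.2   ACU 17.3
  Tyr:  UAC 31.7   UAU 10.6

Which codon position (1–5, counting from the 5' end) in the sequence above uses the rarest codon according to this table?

5

Codon 1 UUA (Leu): 34.6 per 1000.
Codon 2 ACA (Thr): 31.8 per 1000.
Codon 3 CAA (Gln): 32.7 per 1000.
Codon 4 UUU (Phe): 21.7 per 1000.
Codon 5 UAU (Tyr): 10.6 per 1000.
Lowest frequency is 10.6 at codon 5.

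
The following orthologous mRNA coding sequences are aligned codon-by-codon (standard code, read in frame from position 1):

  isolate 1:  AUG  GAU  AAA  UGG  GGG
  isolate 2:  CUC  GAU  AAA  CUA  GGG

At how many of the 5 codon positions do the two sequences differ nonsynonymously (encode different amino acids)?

2

Codon 1: AUG Met / CUC Leu — nonsynonymous.
Codon 2: GAU Asp / GAU Asp — identical.
Codon 3: AAA Lys / AAA Lys — identical.
Codon 4: UGG Trp / CUA Leu — nonsynonymous.
Codon 5: GGG Gly / GGG Gly — identical.
Nonsynonymous differences: 2.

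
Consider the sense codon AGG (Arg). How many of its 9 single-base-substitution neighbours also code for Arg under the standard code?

Position 1: CGG → 1 synonymous.
Position 2: none → 0 synonymous.
Position 3: AGA → 1 synonymous.
Total: 1 + 0 + 1 = 2.

2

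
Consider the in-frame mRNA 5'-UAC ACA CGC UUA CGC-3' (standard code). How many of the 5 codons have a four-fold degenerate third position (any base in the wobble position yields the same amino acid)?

3

Codon 1 UAC (Tyr): third position 2-fold.
Codon 2 ACA (Thr): third position 4-fold.
Codon 3 CGC (Arg): third position 4-fold.
Codon 4 UUA (Leu): third position 2-fold.
Codon 5 CGC (Arg): third position 4-fold.
Four-fold degenerate third positions: 3.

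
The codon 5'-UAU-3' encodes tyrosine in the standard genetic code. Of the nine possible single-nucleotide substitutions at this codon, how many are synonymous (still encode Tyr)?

1

Position 1: none → 0 synonymous.
Position 2: none → 0 synonymous.
Position 3: UAC → 1 synonymous.
Total: 0 + 0 + 1 = 1.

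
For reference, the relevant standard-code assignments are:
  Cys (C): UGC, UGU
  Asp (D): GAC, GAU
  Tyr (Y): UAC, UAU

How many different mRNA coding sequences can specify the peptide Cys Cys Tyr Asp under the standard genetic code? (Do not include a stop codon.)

16

Cys: 2 codons.
Cys: 2 codons.
Tyr: 2 codons.
Asp: 2 codons.
2 × 2 × 2 × 2 = 16.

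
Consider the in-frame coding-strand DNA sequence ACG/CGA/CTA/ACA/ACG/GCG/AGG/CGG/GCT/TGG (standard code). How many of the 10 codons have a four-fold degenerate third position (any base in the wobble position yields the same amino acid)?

8

Codon 1 ACG (Thr): third position 4-fold.
Codon 2 CGA (Arg): third position 4-fold.
Codon 3 CTA (Leu): third position 4-fold.
Codon 4 ACA (Thr): third position 4-fold.
Codon 5 ACG (Thr): third position 4-fold.
Codon 6 GCG (Ala): third position 4-fold.
Codon 7 AGG (Arg): third position 2-fold.
Codon 8 CGG (Arg): third position 4-fold.
Codon 9 GCT (Ala): third position 4-fold.
Codon 10 TGG (Trp): third position 1-fold.
Four-fold degenerate third positions: 8.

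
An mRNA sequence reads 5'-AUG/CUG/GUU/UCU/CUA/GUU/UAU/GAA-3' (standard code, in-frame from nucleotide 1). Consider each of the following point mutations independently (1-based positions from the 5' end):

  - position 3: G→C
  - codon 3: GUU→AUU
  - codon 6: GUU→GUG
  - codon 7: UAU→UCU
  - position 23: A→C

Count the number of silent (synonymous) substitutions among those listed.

Codon 1: AUG (Met) → AUC (Ile) — missense.
Codon 3: GUU (Val) → AUU (Ile) — missense.
Codon 6: GUU (Val) → GUG (Val) — synonymous.
Codon 7: UAU (Tyr) → UCU (Ser) — missense.
Codon 8: GAA (Glu) → GCA (Ala) — missense.
Synonymous: 1 of 5.

1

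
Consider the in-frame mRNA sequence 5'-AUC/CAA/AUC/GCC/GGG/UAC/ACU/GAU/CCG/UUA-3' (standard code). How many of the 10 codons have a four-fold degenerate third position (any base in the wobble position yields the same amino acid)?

4

Codon 1 AUC (Ile): third position 3-fold.
Codon 2 CAA (Gln): third position 2-fold.
Codon 3 AUC (Ile): third position 3-fold.
Codon 4 GCC (Ala): third position 4-fold.
Codon 5 GGG (Gly): third position 4-fold.
Codon 6 UAC (Tyr): third position 2-fold.
Codon 7 ACU (Thr): third position 4-fold.
Codon 8 GAU (Asp): third position 2-fold.
Codon 9 CCG (Pro): third position 4-fold.
Codon 10 UUA (Leu): third position 2-fold.
Four-fold degenerate third positions: 4.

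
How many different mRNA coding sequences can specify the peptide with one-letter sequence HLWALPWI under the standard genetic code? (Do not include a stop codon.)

His: 2 codons.
Leu: 6 codons.
Trp: 1 codon.
Ala: 4 codons.
Leu: 6 codons.
Pro: 4 codons.
Trp: 1 codon.
Ile: 3 codons.
2 × 6 × 1 × 4 × 6 × 4 × 1 × 3 = 3456.

3456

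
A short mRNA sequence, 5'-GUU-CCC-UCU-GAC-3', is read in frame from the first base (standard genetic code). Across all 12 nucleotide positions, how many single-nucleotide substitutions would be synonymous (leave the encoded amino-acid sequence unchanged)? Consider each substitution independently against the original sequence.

Codon 1 (GUU, Val): 3 synonymous substitutions.
Codon 2 (CCC, Pro): 3 synonymous substitutions.
Codon 3 (UCU, Ser): 3 synonymous substitutions.
Codon 4 (GAC, Asp): 1 synonymous substitution.
Total: 3 + 3 + 3 + 1 = 10.

10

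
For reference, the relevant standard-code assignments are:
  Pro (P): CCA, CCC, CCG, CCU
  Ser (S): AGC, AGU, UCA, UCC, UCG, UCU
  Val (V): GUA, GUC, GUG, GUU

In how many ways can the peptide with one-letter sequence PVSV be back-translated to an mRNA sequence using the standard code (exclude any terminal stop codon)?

384

Pro: 4 codons.
Val: 4 codons.
Ser: 6 codons.
Val: 4 codons.
4 × 4 × 6 × 4 = 384.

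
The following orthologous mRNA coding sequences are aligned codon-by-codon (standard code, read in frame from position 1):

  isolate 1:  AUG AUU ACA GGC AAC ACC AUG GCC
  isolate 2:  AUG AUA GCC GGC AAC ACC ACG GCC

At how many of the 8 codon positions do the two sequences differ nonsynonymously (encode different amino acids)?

2

Codon 1: AUG Met / AUG Met — identical.
Codon 2: AUU Ile / AUA Ile — synonymous.
Codon 3: ACA Thr / GCC Ala — nonsynonymous.
Codon 4: GGC Gly / GGC Gly — identical.
Codon 5: AAC Asn / AAC Asn — identical.
Codon 6: ACC Thr / ACC Thr — identical.
Codon 7: AUG Met / ACG Thr — nonsynonymous.
Codon 8: GCC Ala / GCC Ala — identical.
Nonsynonymous differences: 2.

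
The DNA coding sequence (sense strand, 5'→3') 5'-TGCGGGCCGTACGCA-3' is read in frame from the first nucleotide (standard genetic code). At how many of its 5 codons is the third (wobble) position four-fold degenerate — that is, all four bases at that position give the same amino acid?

Codon 1 TGC (Cys): third position 2-fold.
Codon 2 GGG (Gly): third position 4-fold.
Codon 3 CCG (Pro): third position 4-fold.
Codon 4 TAC (Tyr): third position 2-fold.
Codon 5 GCA (Ala): third position 4-fold.
Four-fold degenerate third positions: 3.

3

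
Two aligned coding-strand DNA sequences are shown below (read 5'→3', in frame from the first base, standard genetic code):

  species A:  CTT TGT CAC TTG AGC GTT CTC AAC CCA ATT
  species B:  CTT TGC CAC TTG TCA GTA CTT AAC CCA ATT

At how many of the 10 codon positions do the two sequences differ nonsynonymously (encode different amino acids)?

Codon 1: CTT Leu / CTT Leu — identical.
Codon 2: TGT Cys / TGC Cys — synonymous.
Codon 3: CAC His / CAC His — identical.
Codon 4: TTG Leu / TTG Leu — identical.
Codon 5: AGC Ser / TCA Ser — synonymous.
Codon 6: GTT Val / GTA Val — synonymous.
Codon 7: CTC Leu / CTT Leu — synonymous.
Codon 8: AAC Asn / AAC Asn — identical.
Codon 9: CCA Pro / CCA Pro — identical.
Codon 10: ATT Ile / ATT Ile — identical.
Nonsynonymous differences: 0.

0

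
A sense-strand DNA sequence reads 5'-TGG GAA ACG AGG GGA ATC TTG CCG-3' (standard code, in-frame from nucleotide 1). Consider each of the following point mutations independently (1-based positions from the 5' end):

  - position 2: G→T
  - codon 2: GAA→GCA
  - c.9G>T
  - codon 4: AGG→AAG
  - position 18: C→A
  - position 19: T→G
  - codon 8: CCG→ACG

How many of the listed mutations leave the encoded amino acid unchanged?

2

Codon 1: TGG (Trp) → TTG (Leu) — missense.
Codon 2: GAA (Glu) → GCA (Ala) — missense.
Codon 3: ACG (Thr) → ACT (Thr) — synonymous.
Codon 4: AGG (Arg) → AAG (Lys) — missense.
Codon 6: ATC (Ile) → ATA (Ile) — synonymous.
Codon 7: TTG (Leu) → GTG (Val) — missense.
Codon 8: CCG (Pro) → ACG (Thr) — missense.
Synonymous: 2 of 7.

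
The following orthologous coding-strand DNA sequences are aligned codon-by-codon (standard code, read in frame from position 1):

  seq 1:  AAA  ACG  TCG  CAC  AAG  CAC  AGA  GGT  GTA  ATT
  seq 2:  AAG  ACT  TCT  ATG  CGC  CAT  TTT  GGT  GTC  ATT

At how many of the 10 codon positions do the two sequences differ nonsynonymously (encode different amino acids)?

3

Codon 1: AAA Lys / AAG Lys — synonymous.
Codon 2: ACG Thr / ACT Thr — synonymous.
Codon 3: TCG Ser / TCT Ser — synonymous.
Codon 4: CAC His / ATG Met — nonsynonymous.
Codon 5: AAG Lys / CGC Arg — nonsynonymous.
Codon 6: CAC His / CAT His — synonymous.
Codon 7: AGA Arg / TTT Phe — nonsynonymous.
Codon 8: GGT Gly / GGT Gly — identical.
Codon 9: GTA Val / GTC Val — synonymous.
Codon 10: ATT Ile / ATT Ile — identical.
Nonsynonymous differences: 3.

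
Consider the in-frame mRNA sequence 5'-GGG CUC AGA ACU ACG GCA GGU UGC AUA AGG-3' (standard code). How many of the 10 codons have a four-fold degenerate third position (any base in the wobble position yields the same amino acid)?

Codon 1 GGG (Gly): third position 4-fold.
Codon 2 CUC (Leu): third position 4-fold.
Codon 3 AGA (Arg): third position 2-fold.
Codon 4 ACU (Thr): third position 4-fold.
Codon 5 ACG (Thr): third position 4-fold.
Codon 6 GCA (Ala): third position 4-fold.
Codon 7 GGU (Gly): third position 4-fold.
Codon 8 UGC (Cys): third position 2-fold.
Codon 9 AUA (Ile): third position 3-fold.
Codon 10 AGG (Arg): third position 2-fold.
Four-fold degenerate third positions: 6.

6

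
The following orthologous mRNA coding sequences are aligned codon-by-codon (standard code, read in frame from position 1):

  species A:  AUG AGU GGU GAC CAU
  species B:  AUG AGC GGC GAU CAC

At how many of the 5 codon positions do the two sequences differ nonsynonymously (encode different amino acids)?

Codon 1: AUG Met / AUG Met — identical.
Codon 2: AGU Ser / AGC Ser — synonymous.
Codon 3: GGU Gly / GGC Gly — synonymous.
Codon 4: GAC Asp / GAU Asp — synonymous.
Codon 5: CAU His / CAC His — synonymous.
Nonsynonymous differences: 0.

0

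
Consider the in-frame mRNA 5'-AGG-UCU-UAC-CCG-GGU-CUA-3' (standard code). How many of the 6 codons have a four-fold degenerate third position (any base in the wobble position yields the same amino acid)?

Codon 1 AGG (Arg): third position 2-fold.
Codon 2 UCU (Ser): third position 4-fold.
Codon 3 UAC (Tyr): third position 2-fold.
Codon 4 CCG (Pro): third position 4-fold.
Codon 5 GGU (Gly): third position 4-fold.
Codon 6 CUA (Leu): third position 4-fold.
Four-fold degenerate third positions: 4.

4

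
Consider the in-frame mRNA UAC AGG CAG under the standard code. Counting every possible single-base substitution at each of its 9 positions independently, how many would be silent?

4

Codon 1 (UAC, Tyr): 1 synonymous substitution.
Codon 2 (AGG, Arg): 2 synonymous substitutions.
Codon 3 (CAG, Gln): 1 synonymous substitution.
Total: 1 + 2 + 1 = 4.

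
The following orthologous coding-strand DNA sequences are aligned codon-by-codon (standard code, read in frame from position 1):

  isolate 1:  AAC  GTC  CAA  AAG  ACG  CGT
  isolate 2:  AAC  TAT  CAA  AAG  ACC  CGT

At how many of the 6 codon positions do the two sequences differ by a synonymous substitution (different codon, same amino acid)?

Codon 1: AAC Asn / AAC Asn — identical.
Codon 2: GTC Val / TAT Tyr — nonsynonymous.
Codon 3: CAA Gln / CAA Gln — identical.
Codon 4: AAG Lys / AAG Lys — identical.
Codon 5: ACG Thr / ACC Thr — synonymous.
Codon 6: CGT Arg / CGT Arg — identical.
Synonymous differences: 1.

1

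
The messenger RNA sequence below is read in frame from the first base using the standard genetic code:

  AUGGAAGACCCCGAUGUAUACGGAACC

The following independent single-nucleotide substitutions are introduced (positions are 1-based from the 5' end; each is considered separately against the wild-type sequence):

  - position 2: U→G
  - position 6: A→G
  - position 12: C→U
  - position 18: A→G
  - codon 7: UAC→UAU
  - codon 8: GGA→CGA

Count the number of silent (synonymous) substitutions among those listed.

Codon 1: AUG (Met) → AGG (Arg) — missense.
Codon 2: GAA (Glu) → GAG (Glu) — synonymous.
Codon 4: CCC (Pro) → CCU (Pro) — synonymous.
Codon 6: GUA (Val) → GUG (Val) — synonymous.
Codon 7: UAC (Tyr) → UAU (Tyr) — synonymous.
Codon 8: GGA (Gly) → CGA (Arg) — missense.
Synonymous: 4 of 6.

4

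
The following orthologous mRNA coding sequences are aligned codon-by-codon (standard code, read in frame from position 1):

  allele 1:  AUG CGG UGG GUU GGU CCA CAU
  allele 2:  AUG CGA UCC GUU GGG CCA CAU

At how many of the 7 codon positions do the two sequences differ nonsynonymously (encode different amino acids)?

1

Codon 1: AUG Met / AUG Met — identical.
Codon 2: CGG Arg / CGA Arg — synonymous.
Codon 3: UGG Trp / UCC Ser — nonsynonymous.
Codon 4: GUU Val / GUU Val — identical.
Codon 5: GGU Gly / GGG Gly — synonymous.
Codon 6: CCA Pro / CCA Pro — identical.
Codon 7: CAU His / CAU His — identical.
Nonsynonymous differences: 1.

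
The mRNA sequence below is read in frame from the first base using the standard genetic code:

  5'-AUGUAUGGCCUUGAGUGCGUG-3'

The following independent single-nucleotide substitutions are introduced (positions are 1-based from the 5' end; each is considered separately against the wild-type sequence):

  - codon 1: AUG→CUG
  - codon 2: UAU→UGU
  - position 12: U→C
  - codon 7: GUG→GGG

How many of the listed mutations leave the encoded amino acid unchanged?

1

Codon 1: AUG (Met) → CUG (Leu) — missense.
Codon 2: UAU (Tyr) → UGU (Cys) — missense.
Codon 4: CUU (Leu) → CUC (Leu) — synonymous.
Codon 7: GUG (Val) → GGG (Gly) — missense.
Synonymous: 1 of 4.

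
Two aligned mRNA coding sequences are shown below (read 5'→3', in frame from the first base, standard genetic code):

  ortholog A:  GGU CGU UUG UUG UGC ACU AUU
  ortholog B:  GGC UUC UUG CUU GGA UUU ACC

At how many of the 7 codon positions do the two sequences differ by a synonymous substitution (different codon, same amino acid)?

Codon 1: GGU Gly / GGC Gly — synonymous.
Codon 2: CGU Arg / UUC Phe — nonsynonymous.
Codon 3: UUG Leu / UUG Leu — identical.
Codon 4: UUG Leu / CUU Leu — synonymous.
Codon 5: UGC Cys / GGA Gly — nonsynonymous.
Codon 6: ACU Thr / UUU Phe — nonsynonymous.
Codon 7: AUU Ile / ACC Thr — nonsynonymous.
Synonymous differences: 2.

2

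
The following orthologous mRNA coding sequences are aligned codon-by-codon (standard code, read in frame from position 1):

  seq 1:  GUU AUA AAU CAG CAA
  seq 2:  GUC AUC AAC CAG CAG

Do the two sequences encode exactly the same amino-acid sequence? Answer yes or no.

yes

Codon 1: GUU Val / GUC Val — synonymous.
Codon 2: AUA Ile / AUC Ile — synonymous.
Codon 3: AAU Asn / AAC Asn — synonymous.
Codon 4: CAG Gln / CAG Gln — identical.
Codon 5: CAA Gln / CAG Gln — synonymous.
Nonsynonymous differences: 0 → same protein.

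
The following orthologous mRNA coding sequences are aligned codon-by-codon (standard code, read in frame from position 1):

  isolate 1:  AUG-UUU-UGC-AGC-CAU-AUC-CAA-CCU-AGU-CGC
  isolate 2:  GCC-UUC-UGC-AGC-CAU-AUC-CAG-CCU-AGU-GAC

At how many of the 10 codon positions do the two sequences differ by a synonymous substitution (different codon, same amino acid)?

2

Codon 1: AUG Met / GCC Ala — nonsynonymous.
Codon 2: UUU Phe / UUC Phe — synonymous.
Codon 3: UGC Cys / UGC Cys — identical.
Codon 4: AGC Ser / AGC Ser — identical.
Codon 5: CAU His / CAU His — identical.
Codon 6: AUC Ile / AUC Ile — identical.
Codon 7: CAA Gln / CAG Gln — synonymous.
Codon 8: CCU Pro / CCU Pro — identical.
Codon 9: AGU Ser / AGU Ser — identical.
Codon 10: CGC Arg / GAC Asp — nonsynonymous.
Synonymous differences: 2.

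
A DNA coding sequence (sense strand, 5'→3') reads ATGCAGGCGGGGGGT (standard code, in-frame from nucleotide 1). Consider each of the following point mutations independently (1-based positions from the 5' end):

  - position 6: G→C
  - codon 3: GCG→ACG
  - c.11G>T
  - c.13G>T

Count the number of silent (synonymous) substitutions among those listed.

0

Codon 2: CAG (Gln) → CAC (His) — missense.
Codon 3: GCG (Ala) → ACG (Thr) — missense.
Codon 4: GGG (Gly) → GTG (Val) — missense.
Codon 5: GGT (Gly) → TGT (Cys) — missense.
Synonymous: 0 of 4.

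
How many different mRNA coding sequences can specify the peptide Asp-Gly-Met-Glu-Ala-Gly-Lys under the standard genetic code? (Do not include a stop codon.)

512

Asp: 2 codons.
Gly: 4 codons.
Met: 1 codon.
Glu: 2 codons.
Ala: 4 codons.
Gly: 4 codons.
Lys: 2 codons.
2 × 4 × 1 × 2 × 4 × 4 × 2 = 512.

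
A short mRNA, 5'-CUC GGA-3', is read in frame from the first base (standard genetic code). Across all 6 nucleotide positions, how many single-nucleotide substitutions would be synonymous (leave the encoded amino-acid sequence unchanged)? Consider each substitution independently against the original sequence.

Codon 1 (CUC, Leu): 3 synonymous substitutions.
Codon 2 (GGA, Gly): 3 synonymous substitutions.
Total: 3 + 3 = 6.

6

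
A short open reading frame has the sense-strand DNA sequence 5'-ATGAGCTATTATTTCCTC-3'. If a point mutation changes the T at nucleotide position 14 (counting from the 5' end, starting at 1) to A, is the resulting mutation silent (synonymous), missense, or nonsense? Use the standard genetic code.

Position 14 falls in codon 5: TTC → Phe.
After the substitution the codon is TAC → Tyr.
Phe ≠ Tyr, so this is a missense mutation.

missense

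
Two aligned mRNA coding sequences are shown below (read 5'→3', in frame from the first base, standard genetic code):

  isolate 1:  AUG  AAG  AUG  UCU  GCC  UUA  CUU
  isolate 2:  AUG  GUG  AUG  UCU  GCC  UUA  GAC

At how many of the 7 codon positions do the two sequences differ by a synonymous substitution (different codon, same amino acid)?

0

Codon 1: AUG Met / AUG Met — identical.
Codon 2: AAG Lys / GUG Val — nonsynonymous.
Codon 3: AUG Met / AUG Met — identical.
Codon 4: UCU Ser / UCU Ser — identical.
Codon 5: GCC Ala / GCC Ala — identical.
Codon 6: UUA Leu / UUA Leu — identical.
Codon 7: CUU Leu / GAC Asp — nonsynonymous.
Synonymous differences: 0.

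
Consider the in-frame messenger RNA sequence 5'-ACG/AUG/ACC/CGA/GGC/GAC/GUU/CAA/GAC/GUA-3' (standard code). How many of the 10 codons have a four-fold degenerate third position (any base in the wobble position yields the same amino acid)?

6

Codon 1 ACG (Thr): third position 4-fold.
Codon 2 AUG (Met): third position 1-fold.
Codon 3 ACC (Thr): third position 4-fold.
Codon 4 CGA (Arg): third position 4-fold.
Codon 5 GGC (Gly): third position 4-fold.
Codon 6 GAC (Asp): third position 2-fold.
Codon 7 GUU (Val): third position 4-fold.
Codon 8 CAA (Gln): third position 2-fold.
Codon 9 GAC (Asp): third position 2-fold.
Codon 10 GUA (Val): third position 4-fold.
Four-fold degenerate third positions: 6.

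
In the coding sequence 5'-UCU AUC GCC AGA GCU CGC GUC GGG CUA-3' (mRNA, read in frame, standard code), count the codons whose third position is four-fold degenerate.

7

Codon 1 UCU (Ser): third position 4-fold.
Codon 2 AUC (Ile): third position 3-fold.
Codon 3 GCC (Ala): third position 4-fold.
Codon 4 AGA (Arg): third position 2-fold.
Codon 5 GCU (Ala): third position 4-fold.
Codon 6 CGC (Arg): third position 4-fold.
Codon 7 GUC (Val): third position 4-fold.
Codon 8 GGG (Gly): third position 4-fold.
Codon 9 CUA (Leu): third position 4-fold.
Four-fold degenerate third positions: 7.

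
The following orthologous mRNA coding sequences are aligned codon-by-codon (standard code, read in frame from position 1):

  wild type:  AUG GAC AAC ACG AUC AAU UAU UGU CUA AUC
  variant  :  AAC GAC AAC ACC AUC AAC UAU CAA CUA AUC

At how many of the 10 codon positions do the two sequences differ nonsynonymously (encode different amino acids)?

2

Codon 1: AUG Met / AAC Asn — nonsynonymous.
Codon 2: GAC Asp / GAC Asp — identical.
Codon 3: AAC Asn / AAC Asn — identical.
Codon 4: ACG Thr / ACC Thr — synonymous.
Codon 5: AUC Ile / AUC Ile — identical.
Codon 6: AAU Asn / AAC Asn — synonymous.
Codon 7: UAU Tyr / UAU Tyr — identical.
Codon 8: UGU Cys / CAA Gln — nonsynonymous.
Codon 9: CUA Leu / CUA Leu — identical.
Codon 10: AUC Ile / AUC Ile — identical.
Nonsynonymous differences: 2.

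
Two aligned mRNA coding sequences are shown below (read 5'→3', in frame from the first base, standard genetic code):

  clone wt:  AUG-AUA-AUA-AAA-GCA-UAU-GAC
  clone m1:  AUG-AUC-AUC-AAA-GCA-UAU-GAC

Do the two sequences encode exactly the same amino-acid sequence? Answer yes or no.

yes

Codon 1: AUG Met / AUG Met — identical.
Codon 2: AUA Ile / AUC Ile — synonymous.
Codon 3: AUA Ile / AUC Ile — synonymous.
Codon 4: AAA Lys / AAA Lys — identical.
Codon 5: GCA Ala / GCA Ala — identical.
Codon 6: UAU Tyr / UAU Tyr — identical.
Codon 7: GAC Asp / GAC Asp — identical.
Nonsynonymous differences: 0 → same protein.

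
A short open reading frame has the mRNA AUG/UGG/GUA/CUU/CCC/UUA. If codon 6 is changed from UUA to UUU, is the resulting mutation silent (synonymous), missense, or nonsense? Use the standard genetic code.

missense

Position 18 falls in codon 6: UUA → Leu.
After the substitution the codon is UUU → Phe.
Leu ≠ Phe, so this is a missense mutation.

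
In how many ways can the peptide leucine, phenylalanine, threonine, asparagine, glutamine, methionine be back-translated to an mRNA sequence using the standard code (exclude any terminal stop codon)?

192

Leu: 6 codons.
Phe: 2 codons.
Thr: 4 codons.
Asn: 2 codons.
Gln: 2 codons.
Met: 1 codon.
6 × 2 × 4 × 2 × 2 × 1 = 192.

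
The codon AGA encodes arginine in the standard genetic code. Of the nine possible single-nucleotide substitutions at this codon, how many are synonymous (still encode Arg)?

2

Position 1: CGA → 1 synonymous.
Position 2: none → 0 synonymous.
Position 3: AGG → 1 synonymous.
Total: 1 + 0 + 1 = 2.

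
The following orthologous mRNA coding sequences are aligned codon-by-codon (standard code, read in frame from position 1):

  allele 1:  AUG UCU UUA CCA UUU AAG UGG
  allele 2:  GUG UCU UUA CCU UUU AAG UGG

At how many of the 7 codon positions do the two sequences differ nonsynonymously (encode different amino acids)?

Codon 1: AUG Met / GUG Val — nonsynonymous.
Codon 2: UCU Ser / UCU Ser — identical.
Codon 3: UUA Leu / UUA Leu — identical.
Codon 4: CCA Pro / CCU Pro — synonymous.
Codon 5: UUU Phe / UUU Phe — identical.
Codon 6: AAG Lys / AAG Lys — identical.
Codon 7: UGG Trp / UGG Trp — identical.
Nonsynonymous differences: 1.

1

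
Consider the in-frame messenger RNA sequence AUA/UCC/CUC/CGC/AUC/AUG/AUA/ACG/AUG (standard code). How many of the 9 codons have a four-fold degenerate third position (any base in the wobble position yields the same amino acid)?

Codon 1 AUA (Ile): third position 3-fold.
Codon 2 UCC (Ser): third position 4-fold.
Codon 3 CUC (Leu): third position 4-fold.
Codon 4 CGC (Arg): third position 4-fold.
Codon 5 AUC (Ile): third position 3-fold.
Codon 6 AUG (Met): third position 1-fold.
Codon 7 AUA (Ile): third position 3-fold.
Codon 8 ACG (Thr): third position 4-fold.
Codon 9 AUG (Met): third position 1-fold.
Four-fold degenerate third positions: 4.

4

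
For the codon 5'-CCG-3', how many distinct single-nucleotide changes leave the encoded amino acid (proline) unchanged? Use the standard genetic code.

Position 1: none → 0 synonymous.
Position 2: none → 0 synonymous.
Position 3: CCU, CCC, CCA → 3 synonymous.
Total: 0 + 0 + 3 = 3.

3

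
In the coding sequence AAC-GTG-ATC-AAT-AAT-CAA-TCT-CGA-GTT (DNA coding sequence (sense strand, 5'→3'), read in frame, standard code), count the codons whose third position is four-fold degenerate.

Codon 1 AAC (Asn): third position 2-fold.
Codon 2 GTG (Val): third position 4-fold.
Codon 3 ATC (Ile): third position 3-fold.
Codon 4 AAT (Asn): third position 2-fold.
Codon 5 AAT (Asn): third position 2-fold.
Codon 6 CAA (Gln): third position 2-fold.
Codon 7 TCT (Ser): third position 4-fold.
Codon 8 CGA (Arg): third position 4-fold.
Codon 9 GTT (Val): third position 4-fold.
Four-fold degenerate third positions: 4.

4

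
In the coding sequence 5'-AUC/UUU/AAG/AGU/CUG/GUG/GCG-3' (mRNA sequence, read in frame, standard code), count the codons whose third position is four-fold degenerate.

Codon 1 AUC (Ile): third position 3-fold.
Codon 2 UUU (Phe): third position 2-fold.
Codon 3 AAG (Lys): third position 2-fold.
Codon 4 AGU (Ser): third position 2-fold.
Codon 5 CUG (Leu): third position 4-fold.
Codon 6 GUG (Val): third position 4-fold.
Codon 7 GCG (Ala): third position 4-fold.
Four-fold degenerate third positions: 3.

3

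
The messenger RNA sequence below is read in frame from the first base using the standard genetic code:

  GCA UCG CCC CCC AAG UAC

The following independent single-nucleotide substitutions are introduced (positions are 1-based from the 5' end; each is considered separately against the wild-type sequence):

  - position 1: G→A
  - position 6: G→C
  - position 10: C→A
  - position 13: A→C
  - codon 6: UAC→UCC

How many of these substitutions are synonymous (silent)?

Codon 1: GCA (Ala) → ACA (Thr) — missense.
Codon 2: UCG (Ser) → UCC (Ser) — synonymous.
Codon 4: CCC (Pro) → ACC (Thr) — missense.
Codon 5: AAG (Lys) → CAG (Gln) — missense.
Codon 6: UAC (Tyr) → UCC (Ser) — missense.
Synonymous: 1 of 5.

1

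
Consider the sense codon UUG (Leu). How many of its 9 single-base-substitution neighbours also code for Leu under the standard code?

Position 1: CUG → 1 synonymous.
Position 2: none → 0 synonymous.
Position 3: UUA → 1 synonymous.
Total: 1 + 0 + 1 = 2.

2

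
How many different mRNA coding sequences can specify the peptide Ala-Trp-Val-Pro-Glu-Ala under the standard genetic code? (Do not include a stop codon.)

512

Ala: 4 codons.
Trp: 1 codon.
Val: 4 codons.
Pro: 4 codons.
Glu: 2 codons.
Ala: 4 codons.
4 × 1 × 4 × 4 × 2 × 4 = 512.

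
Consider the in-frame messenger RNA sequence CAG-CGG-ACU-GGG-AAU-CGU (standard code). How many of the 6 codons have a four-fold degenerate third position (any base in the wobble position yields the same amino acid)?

4

Codon 1 CAG (Gln): third position 2-fold.
Codon 2 CGG (Arg): third position 4-fold.
Codon 3 ACU (Thr): third position 4-fold.
Codon 4 GGG (Gly): third position 4-fold.
Codon 5 AAU (Asn): third position 2-fold.
Codon 6 CGU (Arg): third position 4-fold.
Four-fold degenerate third positions: 4.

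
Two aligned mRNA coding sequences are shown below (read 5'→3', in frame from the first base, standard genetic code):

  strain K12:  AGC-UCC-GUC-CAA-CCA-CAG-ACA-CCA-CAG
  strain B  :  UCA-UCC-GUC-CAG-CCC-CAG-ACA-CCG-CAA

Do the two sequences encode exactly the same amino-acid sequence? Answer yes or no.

yes

Codon 1: AGC Ser / UCA Ser — synonymous.
Codon 2: UCC Ser / UCC Ser — identical.
Codon 3: GUC Val / GUC Val — identical.
Codon 4: CAA Gln / CAG Gln — synonymous.
Codon 5: CCA Pro / CCC Pro — synonymous.
Codon 6: CAG Gln / CAG Gln — identical.
Codon 7: ACA Thr / ACA Thr — identical.
Codon 8: CCA Pro / CCG Pro — synonymous.
Codon 9: CAG Gln / CAA Gln — synonymous.
Nonsynonymous differences: 0 → same protein.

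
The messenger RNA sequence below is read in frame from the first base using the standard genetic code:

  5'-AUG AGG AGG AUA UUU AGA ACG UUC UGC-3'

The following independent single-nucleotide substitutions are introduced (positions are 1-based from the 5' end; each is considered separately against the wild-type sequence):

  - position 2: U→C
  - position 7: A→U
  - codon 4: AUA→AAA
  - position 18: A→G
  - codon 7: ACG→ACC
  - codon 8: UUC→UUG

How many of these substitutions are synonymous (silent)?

Codon 1: AUG (Met) → ACG (Thr) — missense.
Codon 3: AGG (Arg) → UGG (Trp) — missense.
Codon 4: AUA (Ile) → AAA (Lys) — missense.
Codon 6: AGA (Arg) → AGG (Arg) — synonymous.
Codon 7: ACG (Thr) → ACC (Thr) — synonymous.
Codon 8: UUC (Phe) → UUG (Leu) — missense.
Synonymous: 2 of 6.

2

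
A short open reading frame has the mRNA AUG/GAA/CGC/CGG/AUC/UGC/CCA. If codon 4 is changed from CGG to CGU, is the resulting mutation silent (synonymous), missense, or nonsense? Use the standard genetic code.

silent

Position 12 falls in codon 4: CGG → Arg.
After the substitution the codon is CGU → Arg.
Both encode Arg, so the change is synonymous.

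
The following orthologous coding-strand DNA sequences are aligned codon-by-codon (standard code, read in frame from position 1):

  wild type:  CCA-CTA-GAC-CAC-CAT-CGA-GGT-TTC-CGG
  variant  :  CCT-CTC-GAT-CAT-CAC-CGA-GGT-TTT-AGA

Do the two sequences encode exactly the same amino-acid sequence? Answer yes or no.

yes

Codon 1: CCA Pro / CCT Pro — synonymous.
Codon 2: CTA Leu / CTC Leu — synonymous.
Codon 3: GAC Asp / GAT Asp — synonymous.
Codon 4: CAC His / CAT His — synonymous.
Codon 5: CAT His / CAC His — synonymous.
Codon 6: CGA Arg / CGA Arg — identical.
Codon 7: GGT Gly / GGT Gly — identical.
Codon 8: TTC Phe / TTT Phe — synonymous.
Codon 9: CGG Arg / AGA Arg — synonymous.
Nonsynonymous differences: 0 → same protein.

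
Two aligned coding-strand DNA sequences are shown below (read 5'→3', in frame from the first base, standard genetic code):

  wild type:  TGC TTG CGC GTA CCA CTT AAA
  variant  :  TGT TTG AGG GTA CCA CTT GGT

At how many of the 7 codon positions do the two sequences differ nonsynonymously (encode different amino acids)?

1

Codon 1: TGC Cys / TGT Cys — synonymous.
Codon 2: TTG Leu / TTG Leu — identical.
Codon 3: CGC Arg / AGG Arg — synonymous.
Codon 4: GTA Val / GTA Val — identical.
Codon 5: CCA Pro / CCA Pro — identical.
Codon 6: CTT Leu / CTT Leu — identical.
Codon 7: AAA Lys / GGT Gly — nonsynonymous.
Nonsynonymous differences: 1.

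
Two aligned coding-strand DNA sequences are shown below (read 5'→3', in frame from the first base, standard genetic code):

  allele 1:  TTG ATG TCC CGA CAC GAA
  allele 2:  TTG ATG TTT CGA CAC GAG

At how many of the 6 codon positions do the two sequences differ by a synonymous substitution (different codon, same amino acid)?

Codon 1: TTG Leu / TTG Leu — identical.
Codon 2: ATG Met / ATG Met — identical.
Codon 3: TCC Ser / TTT Phe — nonsynonymous.
Codon 4: CGA Arg / CGA Arg — identical.
Codon 5: CAC His / CAC His — identical.
Codon 6: GAA Glu / GAG Glu — synonymous.
Synonymous differences: 1.

1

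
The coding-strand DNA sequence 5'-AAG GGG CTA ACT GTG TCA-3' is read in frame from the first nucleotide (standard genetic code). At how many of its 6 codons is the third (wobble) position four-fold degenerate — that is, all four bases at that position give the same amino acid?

5

Codon 1 AAG (Lys): third position 2-fold.
Codon 2 GGG (Gly): third position 4-fold.
Codon 3 CTA (Leu): third position 4-fold.
Codon 4 ACT (Thr): third position 4-fold.
Codon 5 GTG (Val): third position 4-fold.
Codon 6 TCA (Ser): third position 4-fold.
Four-fold degenerate third positions: 5.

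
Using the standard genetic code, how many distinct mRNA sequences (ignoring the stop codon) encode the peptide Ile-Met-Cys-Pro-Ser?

144

Ile: 3 codons.
Met: 1 codon.
Cys: 2 codons.
Pro: 4 codons.
Ser: 6 codons.
3 × 1 × 2 × 4 × 6 = 144.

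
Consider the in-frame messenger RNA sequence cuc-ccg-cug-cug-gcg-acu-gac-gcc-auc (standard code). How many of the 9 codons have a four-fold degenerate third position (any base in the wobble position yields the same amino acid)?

Codon 1 CUC (Leu): third position 4-fold.
Codon 2 CCG (Pro): third position 4-fold.
Codon 3 CUG (Leu): third position 4-fold.
Codon 4 CUG (Leu): third position 4-fold.
Codon 5 GCG (Ala): third position 4-fold.
Codon 6 ACU (Thr): third position 4-fold.
Codon 7 GAC (Asp): third position 2-fold.
Codon 8 GCC (Ala): third position 4-fold.
Codon 9 AUC (Ile): third position 3-fold.
Four-fold degenerate third positions: 7.

7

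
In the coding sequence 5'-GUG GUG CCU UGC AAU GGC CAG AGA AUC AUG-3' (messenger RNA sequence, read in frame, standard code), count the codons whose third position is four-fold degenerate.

Codon 1 GUG (Val): third position 4-fold.
Codon 2 GUG (Val): third position 4-fold.
Codon 3 CCU (Pro): third position 4-fold.
Codon 4 UGC (Cys): third position 2-fold.
Codon 5 AAU (Asn): third position 2-fold.
Codon 6 GGC (Gly): third position 4-fold.
Codon 7 CAG (Gln): third position 2-fold.
Codon 8 AGA (Arg): third position 2-fold.
Codon 9 AUC (Ile): third position 3-fold.
Codon 10 AUG (Met): third position 1-fold.
Four-fold degenerate third positions: 4.

4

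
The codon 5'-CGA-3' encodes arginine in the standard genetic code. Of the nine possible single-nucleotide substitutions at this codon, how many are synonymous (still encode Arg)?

4

Position 1: AGA → 1 synonymous.
Position 2: none → 0 synonymous.
Position 3: CGU, CGC, CGG → 3 synonymous.
Total: 1 + 0 + 3 = 4.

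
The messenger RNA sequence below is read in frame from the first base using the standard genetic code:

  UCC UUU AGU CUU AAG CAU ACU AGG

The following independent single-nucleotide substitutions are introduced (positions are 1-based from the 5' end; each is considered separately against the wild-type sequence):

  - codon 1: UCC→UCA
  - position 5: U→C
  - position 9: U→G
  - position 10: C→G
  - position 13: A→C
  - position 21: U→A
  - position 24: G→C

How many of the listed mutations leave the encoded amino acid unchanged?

Codon 1: UCC (Ser) → UCA (Ser) — synonymous.
Codon 2: UUU (Phe) → UCU (Ser) — missense.
Codon 3: AGU (Ser) → AGG (Arg) — missense.
Codon 4: CUU (Leu) → GUU (Val) — missense.
Codon 5: AAG (Lys) → CAG (Gln) — missense.
Codon 7: ACU (Thr) → ACA (Thr) — synonymous.
Codon 8: AGG (Arg) → AGC (Ser) — missense.
Synonymous: 2 of 7.

2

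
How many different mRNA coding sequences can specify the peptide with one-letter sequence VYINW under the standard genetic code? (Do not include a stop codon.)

48

Val: 4 codons.
Tyr: 2 codons.
Ile: 3 codons.
Asn: 2 codons.
Trp: 1 codon.
4 × 2 × 3 × 2 × 1 = 48.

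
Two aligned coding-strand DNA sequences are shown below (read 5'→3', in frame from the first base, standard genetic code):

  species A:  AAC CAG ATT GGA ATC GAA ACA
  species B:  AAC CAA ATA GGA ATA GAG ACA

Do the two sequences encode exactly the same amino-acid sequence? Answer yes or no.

Codon 1: AAC Asn / AAC Asn — identical.
Codon 2: CAG Gln / CAA Gln — synonymous.
Codon 3: ATT Ile / ATA Ile — synonymous.
Codon 4: GGA Gly / GGA Gly — identical.
Codon 5: ATC Ile / ATA Ile — synonymous.
Codon 6: GAA Glu / GAG Glu — synonymous.
Codon 7: ACA Thr / ACA Thr — identical.
Nonsynonymous differences: 0 → same protein.

yes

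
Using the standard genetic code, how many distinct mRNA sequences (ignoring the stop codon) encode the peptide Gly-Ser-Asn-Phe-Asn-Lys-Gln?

Gly: 4 codons.
Ser: 6 codons.
Asn: 2 codons.
Phe: 2 codons.
Asn: 2 codons.
Lys: 2 codons.
Gln: 2 codons.
4 × 6 × 2 × 2 × 2 × 2 × 2 = 768.

768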